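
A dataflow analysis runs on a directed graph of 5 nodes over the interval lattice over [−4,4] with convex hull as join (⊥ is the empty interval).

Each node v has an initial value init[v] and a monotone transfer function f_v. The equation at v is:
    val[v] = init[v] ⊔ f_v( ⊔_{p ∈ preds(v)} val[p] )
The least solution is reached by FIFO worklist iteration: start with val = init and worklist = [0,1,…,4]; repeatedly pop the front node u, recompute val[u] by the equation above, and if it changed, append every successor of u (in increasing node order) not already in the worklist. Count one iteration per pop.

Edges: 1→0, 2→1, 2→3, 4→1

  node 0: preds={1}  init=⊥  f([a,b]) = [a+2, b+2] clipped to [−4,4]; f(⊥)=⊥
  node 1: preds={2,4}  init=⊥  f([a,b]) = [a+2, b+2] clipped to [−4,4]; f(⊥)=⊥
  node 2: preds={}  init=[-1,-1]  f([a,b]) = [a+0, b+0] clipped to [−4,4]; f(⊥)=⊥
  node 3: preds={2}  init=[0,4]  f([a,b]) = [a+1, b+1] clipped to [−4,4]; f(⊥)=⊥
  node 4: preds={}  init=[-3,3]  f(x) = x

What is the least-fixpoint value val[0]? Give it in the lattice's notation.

[1,4]

Iteration log — 6 steps:
  step 1. node 0  ⊔preds=⊥  new=⊥  stable
  step 2. node 1  ⊔preds=[-3,3]  new=[-1,4]  old=⊥  +wl: 0
  step 3. node 2  ⊔preds=⊥  new=[-1,-1]  stable
  step 4. node 3  ⊔preds=[-1,-1]  new=[0,4]  stable
  step 5. node 4  ⊔preds=⊥  new=[-3,3]  stable
  step 6. node 0  ⊔preds=[-1,4]  new=[1,4]  old=⊥  +wl: 

Least fixpoint reached:
  node 0: [1,4]
  node 1: [-1,4]
  node 2: [-1,-1]
  node 3: [0,4]
  node 4: [-3,3]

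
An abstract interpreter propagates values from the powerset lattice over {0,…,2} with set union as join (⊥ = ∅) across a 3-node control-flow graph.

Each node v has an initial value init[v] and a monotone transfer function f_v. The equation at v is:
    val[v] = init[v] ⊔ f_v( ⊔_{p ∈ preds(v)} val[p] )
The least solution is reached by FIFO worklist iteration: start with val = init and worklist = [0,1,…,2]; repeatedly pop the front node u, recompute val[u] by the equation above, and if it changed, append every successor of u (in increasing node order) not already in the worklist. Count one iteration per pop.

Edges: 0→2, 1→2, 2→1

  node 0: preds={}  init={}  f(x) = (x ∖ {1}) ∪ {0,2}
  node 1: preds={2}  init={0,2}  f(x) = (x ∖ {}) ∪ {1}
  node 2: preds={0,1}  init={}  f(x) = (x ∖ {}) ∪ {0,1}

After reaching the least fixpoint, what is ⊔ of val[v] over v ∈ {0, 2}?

{0,1,2}

Iteration log — 4 steps:
  step 1. node 0  ⊔preds={}  new={0,2}  old={}  +wl: 
  step 2. node 1  ⊔preds={}  new={0,1,2}  old={0,2}  +wl: 
  step 3. node 2  ⊔preds={0,1,2}  new={0,1,2}  old={}  +wl: 1
  step 4. node 1  ⊔preds={0,1,2}  new={0,1,2}  stable

Least fixpoint reached:
  node 0: {0,2}
  node 1: {0,1,2}
  node 2: {0,1,2}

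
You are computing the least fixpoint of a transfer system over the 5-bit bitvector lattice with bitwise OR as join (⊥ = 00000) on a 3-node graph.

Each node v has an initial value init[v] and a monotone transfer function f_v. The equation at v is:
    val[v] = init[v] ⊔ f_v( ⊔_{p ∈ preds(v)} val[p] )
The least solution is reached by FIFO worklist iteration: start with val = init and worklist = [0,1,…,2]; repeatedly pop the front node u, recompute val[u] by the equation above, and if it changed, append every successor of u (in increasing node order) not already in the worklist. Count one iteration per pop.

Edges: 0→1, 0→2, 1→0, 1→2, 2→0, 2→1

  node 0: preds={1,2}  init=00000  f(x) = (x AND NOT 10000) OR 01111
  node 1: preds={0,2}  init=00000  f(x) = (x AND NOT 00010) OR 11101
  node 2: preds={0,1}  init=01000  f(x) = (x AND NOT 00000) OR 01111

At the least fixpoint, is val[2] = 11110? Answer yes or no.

Worklist (5 pops):
  #1 pop 0: in=01000 → 01111 (was 00000); enqueue []
  #2 pop 1: in=01111 → 11101 (was 00000); enqueue [0]
  #3 pop 2: in=11111 → 11111 (was 01000); enqueue [1]
  #4 pop 0: in=11111 → 01111 (no change)
  #5 pop 1: in=11111 → 11101 (no change)

Fixpoint:
  val[0] = 01111
  val[1] = 11101
  val[2] = 11111

no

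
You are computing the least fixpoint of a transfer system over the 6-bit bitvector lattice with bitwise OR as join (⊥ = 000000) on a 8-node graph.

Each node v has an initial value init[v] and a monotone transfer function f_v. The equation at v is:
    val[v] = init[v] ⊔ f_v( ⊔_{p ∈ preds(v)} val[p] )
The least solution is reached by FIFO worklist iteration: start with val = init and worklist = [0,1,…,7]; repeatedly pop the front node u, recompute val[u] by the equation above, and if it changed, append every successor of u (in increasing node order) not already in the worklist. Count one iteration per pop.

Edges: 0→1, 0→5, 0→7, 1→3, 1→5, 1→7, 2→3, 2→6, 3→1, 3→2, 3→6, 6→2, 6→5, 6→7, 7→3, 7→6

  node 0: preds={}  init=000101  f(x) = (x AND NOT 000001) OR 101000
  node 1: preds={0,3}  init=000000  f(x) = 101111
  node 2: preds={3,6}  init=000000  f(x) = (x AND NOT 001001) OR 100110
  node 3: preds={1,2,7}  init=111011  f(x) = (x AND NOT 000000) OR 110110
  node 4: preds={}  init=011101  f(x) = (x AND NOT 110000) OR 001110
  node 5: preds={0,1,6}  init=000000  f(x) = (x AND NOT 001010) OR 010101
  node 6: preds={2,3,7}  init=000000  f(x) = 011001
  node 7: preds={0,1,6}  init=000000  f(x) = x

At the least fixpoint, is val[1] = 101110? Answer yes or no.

no

Worklist (13 pops):
  #1 pop 0: in=000000 → 101101 (was 000101); enqueue []
  #2 pop 1: in=111111 → 101111 (was 000000); enqueue []
  #3 pop 2: in=111011 → 110110 (was 000000); enqueue []
  #4 pop 3: in=111111 → 111111 (was 111011); enqueue [1,2]
  #5 pop 4: in=000000 → 011111 (was 011101); enqueue []
  #6 pop 5: in=101111 → 110101 (was 000000); enqueue []
  #7 pop 6: in=111111 → 011001 (was 000000); enqueue [5]
  #8 pop 7: in=111111 → 111111 (was 000000); enqueue [3,6]
  #9 pop 1: in=111111 → 101111 (no change)
  #10 pop 2: in=111111 → 110110 (no change)
  #11 pop 5: in=111111 → 110101 (no change)
  #12 pop 3: in=111111 → 111111 (no change)
  #13 pop 6: in=111111 → 011001 (no change)

Fixpoint:
  val[0] = 101101
  val[1] = 101111
  val[2] = 110110
  val[3] = 111111
  val[4] = 011111
  val[5] = 110101
  val[6] = 011001
  val[7] = 111111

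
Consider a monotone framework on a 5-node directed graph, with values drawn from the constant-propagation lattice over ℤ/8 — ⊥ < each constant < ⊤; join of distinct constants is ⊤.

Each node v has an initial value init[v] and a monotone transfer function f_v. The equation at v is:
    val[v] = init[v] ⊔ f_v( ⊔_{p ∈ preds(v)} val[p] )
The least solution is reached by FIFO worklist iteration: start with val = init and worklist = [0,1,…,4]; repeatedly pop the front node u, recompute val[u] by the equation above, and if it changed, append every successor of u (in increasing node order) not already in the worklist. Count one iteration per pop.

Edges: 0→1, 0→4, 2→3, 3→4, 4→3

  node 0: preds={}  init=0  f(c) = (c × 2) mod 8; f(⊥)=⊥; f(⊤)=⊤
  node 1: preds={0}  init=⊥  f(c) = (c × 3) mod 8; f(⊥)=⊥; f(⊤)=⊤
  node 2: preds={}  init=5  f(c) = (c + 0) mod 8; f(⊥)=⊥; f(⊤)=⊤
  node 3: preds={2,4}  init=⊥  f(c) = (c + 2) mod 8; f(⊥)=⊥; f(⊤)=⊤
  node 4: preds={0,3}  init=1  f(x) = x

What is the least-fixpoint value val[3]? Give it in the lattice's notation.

Worklist (6 pops):
  #1 pop 0: in=⊥ → 0 (no change)
  #2 pop 1: in=0 → 0 (was ⊥); enqueue []
  #3 pop 2: in=⊥ → 5 (no change)
  #4 pop 3: in=⊤ → ⊤ (was ⊥); enqueue []
  #5 pop 4: in=⊤ → ⊤ (was 1); enqueue [3]
  #6 pop 3: in=⊤ → ⊤ (no change)

Fixpoint:
  val[0] = 0
  val[1] = 0
  val[2] = 5
  val[3] = ⊤
  val[4] = ⊤

⊤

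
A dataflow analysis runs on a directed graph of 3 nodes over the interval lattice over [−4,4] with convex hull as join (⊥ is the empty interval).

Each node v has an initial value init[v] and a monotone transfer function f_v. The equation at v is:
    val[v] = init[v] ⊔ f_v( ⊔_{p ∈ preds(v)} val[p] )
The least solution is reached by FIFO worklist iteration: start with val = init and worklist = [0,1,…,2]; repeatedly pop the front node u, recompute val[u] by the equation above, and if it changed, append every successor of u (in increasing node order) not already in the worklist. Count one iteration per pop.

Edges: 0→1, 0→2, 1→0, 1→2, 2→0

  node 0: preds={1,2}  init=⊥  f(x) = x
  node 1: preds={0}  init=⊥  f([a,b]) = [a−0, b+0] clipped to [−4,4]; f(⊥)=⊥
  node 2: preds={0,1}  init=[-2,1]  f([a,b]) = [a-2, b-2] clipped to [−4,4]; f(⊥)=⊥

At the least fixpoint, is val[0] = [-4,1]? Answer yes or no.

Iteration log — 7 steps:
  step 1. node 0  ⊔preds=[-2,1]  new=[-2,1]  old=⊥  +wl: 
  step 2. node 1  ⊔preds=[-2,1]  new=[-2,1]  old=⊥  +wl: 0
  step 3. node 2  ⊔preds=[-2,1]  new=[-4,1]  old=[-2,1]  +wl: 
  step 4. node 0  ⊔preds=[-4,1]  new=[-4,1]  old=[-2,1]  +wl: 1,2
  step 5. node 1  ⊔preds=[-4,1]  new=[-4,1]  old=[-2,1]  +wl: 0
  step 6. node 2  ⊔preds=[-4,1]  new=[-4,1]  stable
  step 7. node 0  ⊔preds=[-4,1]  new=[-4,1]  stable

Least fixpoint reached:
  node 0: [-4,1]
  node 1: [-4,1]
  node 2: [-4,1]

yes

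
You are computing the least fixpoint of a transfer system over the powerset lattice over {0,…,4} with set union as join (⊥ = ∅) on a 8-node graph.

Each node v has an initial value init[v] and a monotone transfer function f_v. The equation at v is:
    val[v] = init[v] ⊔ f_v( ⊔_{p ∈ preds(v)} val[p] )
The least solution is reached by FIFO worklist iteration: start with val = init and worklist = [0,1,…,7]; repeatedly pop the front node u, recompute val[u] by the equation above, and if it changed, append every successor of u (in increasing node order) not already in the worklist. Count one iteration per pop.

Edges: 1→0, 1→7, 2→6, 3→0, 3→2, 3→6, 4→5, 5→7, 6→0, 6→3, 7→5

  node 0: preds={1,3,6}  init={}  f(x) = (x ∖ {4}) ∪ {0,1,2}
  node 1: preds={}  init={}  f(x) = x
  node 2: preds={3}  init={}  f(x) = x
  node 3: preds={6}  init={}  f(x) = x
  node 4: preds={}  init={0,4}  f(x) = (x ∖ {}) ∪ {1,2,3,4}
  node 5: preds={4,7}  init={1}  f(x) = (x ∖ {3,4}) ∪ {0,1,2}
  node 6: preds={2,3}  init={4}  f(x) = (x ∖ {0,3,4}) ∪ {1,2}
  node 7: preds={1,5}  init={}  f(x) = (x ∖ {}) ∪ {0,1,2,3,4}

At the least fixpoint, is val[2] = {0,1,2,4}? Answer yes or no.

no

Trace (16 dequeues):
  [1] u=0 | in {4} | out {0,1,2} | prev {} | push {}
  [2] u=1 | in {} | out {} | ==
  [3] u=2 | in {} | out {} | ==
  [4] u=3 | in {4} | out {4} | prev {} | push {0,2}
  [5] u=4 | in {} | out {0,1,2,3,4} | prev {0,4} | push {}
  [6] u=5 | in {0,1,2,3,4} | out {0,1,2} | prev {1} | push {}
  [7] u=6 | in {4} | out {1,2,4} | prev {4} | push {3}
  [8] u=7 | in {0,1,2} | out {0,1,2,3,4} | prev {} | push {5}
  [9] u=0 | in {1,2,4} | out {0,1,2} | ==
  [10] u=2 | in {4} | out {4} | prev {} | push {6}
  [11] u=3 | in {1,2,4} | out {1,2,4} | prev {4} | push {0,2}
  [12] u=5 | in {0,1,2,3,4} | out {0,1,2} | ==
  [13] u=6 | in {1,2,4} | out {1,2,4} | ==
  [14] u=0 | in {1,2,4} | out {0,1,2} | ==
  [15] u=2 | in {1,2,4} | out {1,2,4} | prev {4} | push {6}
  [16] u=6 | in {1,2,4} | out {1,2,4} | ==

Converged values:
  [0] {0,1,2}
  [1] {}
  [2] {1,2,4}
  [3] {1,2,4}
  [4] {0,1,2,3,4}
  [5] {0,1,2}
  [6] {1,2,4}
  [7] {0,1,2,3,4}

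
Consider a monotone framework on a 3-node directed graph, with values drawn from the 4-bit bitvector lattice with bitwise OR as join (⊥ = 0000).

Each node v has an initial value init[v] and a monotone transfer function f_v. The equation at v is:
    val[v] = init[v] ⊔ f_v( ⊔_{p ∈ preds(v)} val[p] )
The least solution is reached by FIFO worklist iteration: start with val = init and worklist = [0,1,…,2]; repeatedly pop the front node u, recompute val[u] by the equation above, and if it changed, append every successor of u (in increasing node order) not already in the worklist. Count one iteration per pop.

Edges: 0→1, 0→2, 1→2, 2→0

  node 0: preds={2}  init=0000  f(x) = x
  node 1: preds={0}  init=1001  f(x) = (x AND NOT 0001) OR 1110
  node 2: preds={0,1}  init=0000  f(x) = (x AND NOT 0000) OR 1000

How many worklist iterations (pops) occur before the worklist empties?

6

Worklist (6 pops):
  #1 pop 0: in=0000 → 0000 (no change)
  #2 pop 1: in=0000 → 1111 (was 1001); enqueue []
  #3 pop 2: in=1111 → 1111 (was 0000); enqueue [0]
  #4 pop 0: in=1111 → 1111 (was 0000); enqueue [1,2]
  #5 pop 1: in=1111 → 1111 (no change)
  #6 pop 2: in=1111 → 1111 (no change)

Fixpoint:
  val[0] = 1111
  val[1] = 1111
  val[2] = 1111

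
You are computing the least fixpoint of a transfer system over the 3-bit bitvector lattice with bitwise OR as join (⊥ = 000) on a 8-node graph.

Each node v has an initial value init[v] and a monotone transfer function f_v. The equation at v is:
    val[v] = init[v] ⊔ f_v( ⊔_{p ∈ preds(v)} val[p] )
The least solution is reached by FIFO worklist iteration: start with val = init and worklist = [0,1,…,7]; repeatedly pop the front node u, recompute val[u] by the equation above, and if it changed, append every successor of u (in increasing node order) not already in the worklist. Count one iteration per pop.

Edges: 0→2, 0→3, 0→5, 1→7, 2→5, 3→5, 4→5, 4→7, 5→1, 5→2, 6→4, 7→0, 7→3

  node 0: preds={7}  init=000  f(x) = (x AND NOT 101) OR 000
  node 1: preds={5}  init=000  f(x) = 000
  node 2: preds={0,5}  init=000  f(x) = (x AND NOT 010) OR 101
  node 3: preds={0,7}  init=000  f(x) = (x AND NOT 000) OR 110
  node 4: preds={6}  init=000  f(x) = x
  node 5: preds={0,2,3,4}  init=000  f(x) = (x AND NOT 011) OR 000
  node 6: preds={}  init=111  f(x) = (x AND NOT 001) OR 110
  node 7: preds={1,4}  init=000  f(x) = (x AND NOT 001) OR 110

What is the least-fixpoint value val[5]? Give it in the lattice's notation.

100

Trace (14 dequeues):
  [1] u=0 | in 000 | out 000 | ==
  [2] u=1 | in 000 | out 000 | ==
  [3] u=2 | in 000 | out 101 | prev 000 | push {}
  [4] u=3 | in 000 | out 110 | prev 000 | push {}
  [5] u=4 | in 111 | out 111 | prev 000 | push {}
  [6] u=5 | in 111 | out 100 | prev 000 | push {1,2}
  [7] u=6 | in 000 | out 111 | ==
  [8] u=7 | in 111 | out 110 | prev 000 | push {0,3}
  [9] u=1 | in 100 | out 000 | ==
  [10] u=2 | in 100 | out 101 | ==
  [11] u=0 | in 110 | out 010 | prev 000 | push {2,5}
  [12] u=3 | in 110 | out 110 | ==
  [13] u=2 | in 110 | out 101 | ==
  [14] u=5 | in 111 | out 100 | ==

Converged values:
  [0] 010
  [1] 000
  [2] 101
  [3] 110
  [4] 111
  [5] 100
  [6] 111
  [7] 110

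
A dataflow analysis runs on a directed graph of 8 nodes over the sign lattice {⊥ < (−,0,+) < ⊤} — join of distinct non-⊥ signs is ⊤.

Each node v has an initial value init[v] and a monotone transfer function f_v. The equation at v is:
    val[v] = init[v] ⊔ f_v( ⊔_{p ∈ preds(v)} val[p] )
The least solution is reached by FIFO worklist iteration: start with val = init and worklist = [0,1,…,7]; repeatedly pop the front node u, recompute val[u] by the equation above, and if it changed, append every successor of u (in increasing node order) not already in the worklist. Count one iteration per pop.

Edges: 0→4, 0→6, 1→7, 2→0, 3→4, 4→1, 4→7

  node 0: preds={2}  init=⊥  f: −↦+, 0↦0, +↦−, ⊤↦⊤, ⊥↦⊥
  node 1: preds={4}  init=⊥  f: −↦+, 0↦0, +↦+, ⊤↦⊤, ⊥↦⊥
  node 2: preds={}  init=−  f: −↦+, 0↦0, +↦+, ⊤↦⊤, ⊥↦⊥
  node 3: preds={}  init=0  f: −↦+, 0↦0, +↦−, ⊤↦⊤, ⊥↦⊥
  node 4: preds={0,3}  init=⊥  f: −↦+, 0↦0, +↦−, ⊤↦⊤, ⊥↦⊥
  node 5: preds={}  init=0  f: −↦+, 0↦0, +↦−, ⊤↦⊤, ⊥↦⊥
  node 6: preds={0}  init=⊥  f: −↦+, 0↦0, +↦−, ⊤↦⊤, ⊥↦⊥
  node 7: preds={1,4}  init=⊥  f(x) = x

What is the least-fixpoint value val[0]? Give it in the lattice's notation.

+

Worklist (10 pops):
  #1 pop 0: in=− → + (was ⊥); enqueue []
  #2 pop 1: in=⊥ → ⊥ (no change)
  #3 pop 2: in=⊥ → − (no change)
  #4 pop 3: in=⊥ → 0 (no change)
  #5 pop 4: in=⊤ → ⊤ (was ⊥); enqueue [1]
  #6 pop 5: in=⊥ → 0 (no change)
  #7 pop 6: in=+ → − (was ⊥); enqueue []
  #8 pop 7: in=⊤ → ⊤ (was ⊥); enqueue []
  #9 pop 1: in=⊤ → ⊤ (was ⊥); enqueue [7]
  #10 pop 7: in=⊤ → ⊤ (no change)

Fixpoint:
  val[0] = +
  val[1] = ⊤
  val[2] = −
  val[3] = 0
  val[4] = ⊤
  val[5] = 0
  val[6] = −
  val[7] = ⊤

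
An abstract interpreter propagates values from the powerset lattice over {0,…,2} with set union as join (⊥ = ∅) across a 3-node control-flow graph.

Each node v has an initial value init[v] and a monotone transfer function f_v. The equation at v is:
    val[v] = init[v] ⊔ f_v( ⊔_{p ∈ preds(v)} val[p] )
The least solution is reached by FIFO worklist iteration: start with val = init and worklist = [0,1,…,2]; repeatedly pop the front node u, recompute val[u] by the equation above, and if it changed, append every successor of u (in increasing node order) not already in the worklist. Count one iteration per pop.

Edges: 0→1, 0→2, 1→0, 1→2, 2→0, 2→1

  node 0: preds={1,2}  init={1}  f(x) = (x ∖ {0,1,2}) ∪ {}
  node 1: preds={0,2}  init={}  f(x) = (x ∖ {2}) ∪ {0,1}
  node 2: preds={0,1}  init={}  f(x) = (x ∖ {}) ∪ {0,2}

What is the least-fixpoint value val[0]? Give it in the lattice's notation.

{1}

Trace (5 dequeues):
  [1] u=0 | in {} | out {1} | ==
  [2] u=1 | in {1} | out {0,1} | prev {} | push {0}
  [3] u=2 | in {0,1} | out {0,1,2} | prev {} | push {1}
  [4] u=0 | in {0,1,2} | out {1} | ==
  [5] u=1 | in {0,1,2} | out {0,1} | ==

Converged values:
  [0] {1}
  [1] {0,1}
  [2] {0,1,2}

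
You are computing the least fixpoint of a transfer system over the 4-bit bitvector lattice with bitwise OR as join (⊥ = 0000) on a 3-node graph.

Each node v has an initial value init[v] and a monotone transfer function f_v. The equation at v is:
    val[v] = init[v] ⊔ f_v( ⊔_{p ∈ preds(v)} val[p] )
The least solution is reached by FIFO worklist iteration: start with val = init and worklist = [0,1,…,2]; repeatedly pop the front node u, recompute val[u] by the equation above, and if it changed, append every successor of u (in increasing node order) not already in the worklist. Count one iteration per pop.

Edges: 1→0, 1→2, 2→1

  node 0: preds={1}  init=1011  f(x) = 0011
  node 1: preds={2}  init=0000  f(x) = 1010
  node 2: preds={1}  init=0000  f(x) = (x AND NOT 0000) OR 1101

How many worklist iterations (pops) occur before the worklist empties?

Trace (5 dequeues):
  [1] u=0 | in 0000 | out 1011 | ==
  [2] u=1 | in 0000 | out 1010 | prev 0000 | push {0}
  [3] u=2 | in 1010 | out 1111 | prev 0000 | push {1}
  [4] u=0 | in 1010 | out 1011 | ==
  [5] u=1 | in 1111 | out 1010 | ==

Converged values:
  [0] 1011
  [1] 1010
  [2] 1111

5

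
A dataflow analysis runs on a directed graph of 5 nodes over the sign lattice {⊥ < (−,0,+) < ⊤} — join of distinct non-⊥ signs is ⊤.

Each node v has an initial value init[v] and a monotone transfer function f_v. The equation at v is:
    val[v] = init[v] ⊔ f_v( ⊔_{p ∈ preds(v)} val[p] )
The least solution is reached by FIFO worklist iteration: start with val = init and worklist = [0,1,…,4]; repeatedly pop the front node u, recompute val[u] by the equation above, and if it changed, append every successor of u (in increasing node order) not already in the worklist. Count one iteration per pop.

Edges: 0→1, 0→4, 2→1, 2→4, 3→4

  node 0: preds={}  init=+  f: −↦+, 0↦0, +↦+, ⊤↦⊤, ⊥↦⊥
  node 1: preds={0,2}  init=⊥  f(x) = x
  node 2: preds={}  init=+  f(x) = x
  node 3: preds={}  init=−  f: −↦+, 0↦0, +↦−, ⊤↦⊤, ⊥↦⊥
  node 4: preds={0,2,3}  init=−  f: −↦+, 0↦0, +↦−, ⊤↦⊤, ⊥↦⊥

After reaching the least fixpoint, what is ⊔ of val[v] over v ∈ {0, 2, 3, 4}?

⊤

Worklist (5 pops):
  #1 pop 0: in=⊥ → + (no change)
  #2 pop 1: in=+ → + (was ⊥); enqueue []
  #3 pop 2: in=⊥ → + (no change)
  #4 pop 3: in=⊥ → − (no change)
  #5 pop 4: in=⊤ → ⊤ (was −); enqueue []

Fixpoint:
  val[0] = +
  val[1] = +
  val[2] = +
  val[3] = −
  val[4] = ⊤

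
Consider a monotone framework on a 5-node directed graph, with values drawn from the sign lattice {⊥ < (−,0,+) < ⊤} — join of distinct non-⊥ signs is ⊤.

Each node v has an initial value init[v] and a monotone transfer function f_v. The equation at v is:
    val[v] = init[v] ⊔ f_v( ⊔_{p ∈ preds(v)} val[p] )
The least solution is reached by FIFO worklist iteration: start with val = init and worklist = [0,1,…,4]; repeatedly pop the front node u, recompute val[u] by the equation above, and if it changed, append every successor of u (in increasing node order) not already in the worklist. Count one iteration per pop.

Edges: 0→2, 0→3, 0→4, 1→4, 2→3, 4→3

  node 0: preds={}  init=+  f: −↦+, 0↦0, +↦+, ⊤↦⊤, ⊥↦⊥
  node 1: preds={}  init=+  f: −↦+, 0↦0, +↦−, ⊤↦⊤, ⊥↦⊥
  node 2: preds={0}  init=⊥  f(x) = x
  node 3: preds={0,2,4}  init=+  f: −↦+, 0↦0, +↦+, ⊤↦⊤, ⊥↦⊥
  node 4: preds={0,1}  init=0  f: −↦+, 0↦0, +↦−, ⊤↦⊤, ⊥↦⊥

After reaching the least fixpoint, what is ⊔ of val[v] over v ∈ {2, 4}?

⊤

Iteration log — 6 steps:
  step 1. node 0  ⊔preds=⊥  new=+  stable
  step 2. node 1  ⊔preds=⊥  new=+  stable
  step 3. node 2  ⊔preds=+  new=+  old=⊥  +wl: 
  step 4. node 3  ⊔preds=⊤  new=⊤  old=+  +wl: 
  step 5. node 4  ⊔preds=+  new=⊤  old=0  +wl: 3
  step 6. node 3  ⊔preds=⊤  new=⊤  stable

Least fixpoint reached:
  node 0: +
  node 1: +
  node 2: +
  node 3: ⊤
  node 4: ⊤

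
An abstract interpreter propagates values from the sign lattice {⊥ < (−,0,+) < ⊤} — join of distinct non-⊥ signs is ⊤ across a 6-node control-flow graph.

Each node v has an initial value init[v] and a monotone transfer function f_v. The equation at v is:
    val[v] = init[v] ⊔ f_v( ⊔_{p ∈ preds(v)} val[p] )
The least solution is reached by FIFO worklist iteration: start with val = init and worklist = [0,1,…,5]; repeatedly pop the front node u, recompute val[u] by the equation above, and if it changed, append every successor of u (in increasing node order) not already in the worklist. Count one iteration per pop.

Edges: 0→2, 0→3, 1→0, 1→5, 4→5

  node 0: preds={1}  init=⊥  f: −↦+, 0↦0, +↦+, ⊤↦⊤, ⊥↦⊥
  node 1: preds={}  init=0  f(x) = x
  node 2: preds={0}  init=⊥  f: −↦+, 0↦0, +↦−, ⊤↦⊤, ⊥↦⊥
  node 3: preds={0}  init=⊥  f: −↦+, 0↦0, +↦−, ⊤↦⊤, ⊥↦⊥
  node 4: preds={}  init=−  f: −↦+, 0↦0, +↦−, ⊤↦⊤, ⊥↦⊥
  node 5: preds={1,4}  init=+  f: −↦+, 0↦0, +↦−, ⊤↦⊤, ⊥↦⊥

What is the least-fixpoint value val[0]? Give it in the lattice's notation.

Iteration log — 6 steps:
  step 1. node 0  ⊔preds=0  new=0  old=⊥  +wl: 
  step 2. node 1  ⊔preds=⊥  new=0  stable
  step 3. node 2  ⊔preds=0  new=0  old=⊥  +wl: 
  step 4. node 3  ⊔preds=0  new=0  old=⊥  +wl: 
  step 5. node 4  ⊔preds=⊥  new=−  stable
  step 6. node 5  ⊔preds=⊤  new=⊤  old=+  +wl: 

Least fixpoint reached:
  node 0: 0
  node 1: 0
  node 2: 0
  node 3: 0
  node 4: −
  node 5: ⊤

0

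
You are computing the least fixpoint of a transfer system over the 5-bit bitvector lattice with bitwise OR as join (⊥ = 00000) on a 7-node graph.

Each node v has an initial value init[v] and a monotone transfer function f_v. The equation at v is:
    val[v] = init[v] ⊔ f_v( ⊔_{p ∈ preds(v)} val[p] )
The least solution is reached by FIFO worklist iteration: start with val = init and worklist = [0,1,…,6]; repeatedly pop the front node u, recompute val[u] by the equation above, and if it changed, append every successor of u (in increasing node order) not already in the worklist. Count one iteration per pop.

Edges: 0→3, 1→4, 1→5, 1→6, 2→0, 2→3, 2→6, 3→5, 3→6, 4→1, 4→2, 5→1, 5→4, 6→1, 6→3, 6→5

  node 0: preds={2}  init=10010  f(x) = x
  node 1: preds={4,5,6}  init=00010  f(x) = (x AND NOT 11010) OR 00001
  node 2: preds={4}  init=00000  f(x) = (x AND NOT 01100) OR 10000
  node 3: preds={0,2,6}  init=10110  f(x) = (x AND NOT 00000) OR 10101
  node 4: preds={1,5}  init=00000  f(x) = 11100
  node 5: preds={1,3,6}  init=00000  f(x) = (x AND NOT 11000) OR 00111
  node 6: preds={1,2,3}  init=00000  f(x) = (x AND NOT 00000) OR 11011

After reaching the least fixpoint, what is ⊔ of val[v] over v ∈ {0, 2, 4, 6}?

Iteration log — 14 steps:
  step 1. node 0  ⊔preds=00000  new=10010  stable
  step 2. node 1  ⊔preds=00000  new=00011  old=00010  +wl: 
  step 3. node 2  ⊔preds=00000  new=10000  old=00000  +wl: 0
  step 4. node 3  ⊔preds=10010  new=10111  old=10110  +wl: 
  step 5. node 4  ⊔preds=00011  new=11100  old=00000  +wl: 1,2
  step 6. node 5  ⊔preds=10111  new=00111  old=00000  +wl: 4
  step 7. node 6  ⊔preds=10111  new=11111  old=00000  +wl: 3,5
  step 8. node 0  ⊔preds=10000  new=10010  stable
  step 9. node 1  ⊔preds=11111  new=00111  old=00011  +wl: 6
  step 10. node 2  ⊔preds=11100  new=10000  stable
  step 11. node 4  ⊔preds=00111  new=11100  stable
  step 12. node 3  ⊔preds=11111  new=11111  old=10111  +wl: 
  step 13. node 5  ⊔preds=11111  new=00111  stable
  step 14. node 6  ⊔preds=11111  new=11111  stable

Least fixpoint reached:
  node 0: 10010
  node 1: 00111
  node 2: 10000
  node 3: 11111
  node 4: 11100
  node 5: 00111
  node 6: 11111

11111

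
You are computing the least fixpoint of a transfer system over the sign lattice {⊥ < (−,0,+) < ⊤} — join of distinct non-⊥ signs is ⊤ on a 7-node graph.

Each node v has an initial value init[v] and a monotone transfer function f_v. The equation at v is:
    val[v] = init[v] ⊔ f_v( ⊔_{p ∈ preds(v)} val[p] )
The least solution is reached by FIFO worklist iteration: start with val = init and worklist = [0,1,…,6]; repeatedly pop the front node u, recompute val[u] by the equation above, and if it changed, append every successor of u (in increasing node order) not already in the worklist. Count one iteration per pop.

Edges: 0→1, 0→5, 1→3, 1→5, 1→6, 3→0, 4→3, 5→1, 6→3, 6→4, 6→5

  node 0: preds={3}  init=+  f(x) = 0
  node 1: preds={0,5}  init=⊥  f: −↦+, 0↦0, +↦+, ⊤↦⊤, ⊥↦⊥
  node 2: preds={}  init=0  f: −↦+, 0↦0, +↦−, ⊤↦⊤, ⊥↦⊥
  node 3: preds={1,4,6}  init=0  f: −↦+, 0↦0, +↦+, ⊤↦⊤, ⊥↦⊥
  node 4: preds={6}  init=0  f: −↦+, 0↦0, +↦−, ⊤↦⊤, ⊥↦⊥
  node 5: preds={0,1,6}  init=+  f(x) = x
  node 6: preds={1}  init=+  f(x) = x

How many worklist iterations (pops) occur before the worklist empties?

Iteration log — 12 steps:
  step 1. node 0  ⊔preds=0  new=⊤  old=+  +wl: 
  step 2. node 1  ⊔preds=⊤  new=⊤  old=⊥  +wl: 
  step 3. node 2  ⊔preds=⊥  new=0  stable
  step 4. node 3  ⊔preds=⊤  new=⊤  old=0  +wl: 0
  step 5. node 4  ⊔preds=+  new=⊤  old=0  +wl: 3
  step 6. node 5  ⊔preds=⊤  new=⊤  old=+  +wl: 1
  step 7. node 6  ⊔preds=⊤  new=⊤  old=+  +wl: 4,5
  step 8. node 0  ⊔preds=⊤  new=⊤  stable
  step 9. node 3  ⊔preds=⊤  new=⊤  stable
  step 10. node 1  ⊔preds=⊤  new=⊤  stable
  step 11. node 4  ⊔preds=⊤  new=⊤  stable
  step 12. node 5  ⊔preds=⊤  new=⊤  stable

Least fixpoint reached:
  node 0: ⊤
  node 1: ⊤
  node 2: 0
  node 3: ⊤
  node 4: ⊤
  node 5: ⊤
  node 6: ⊤

12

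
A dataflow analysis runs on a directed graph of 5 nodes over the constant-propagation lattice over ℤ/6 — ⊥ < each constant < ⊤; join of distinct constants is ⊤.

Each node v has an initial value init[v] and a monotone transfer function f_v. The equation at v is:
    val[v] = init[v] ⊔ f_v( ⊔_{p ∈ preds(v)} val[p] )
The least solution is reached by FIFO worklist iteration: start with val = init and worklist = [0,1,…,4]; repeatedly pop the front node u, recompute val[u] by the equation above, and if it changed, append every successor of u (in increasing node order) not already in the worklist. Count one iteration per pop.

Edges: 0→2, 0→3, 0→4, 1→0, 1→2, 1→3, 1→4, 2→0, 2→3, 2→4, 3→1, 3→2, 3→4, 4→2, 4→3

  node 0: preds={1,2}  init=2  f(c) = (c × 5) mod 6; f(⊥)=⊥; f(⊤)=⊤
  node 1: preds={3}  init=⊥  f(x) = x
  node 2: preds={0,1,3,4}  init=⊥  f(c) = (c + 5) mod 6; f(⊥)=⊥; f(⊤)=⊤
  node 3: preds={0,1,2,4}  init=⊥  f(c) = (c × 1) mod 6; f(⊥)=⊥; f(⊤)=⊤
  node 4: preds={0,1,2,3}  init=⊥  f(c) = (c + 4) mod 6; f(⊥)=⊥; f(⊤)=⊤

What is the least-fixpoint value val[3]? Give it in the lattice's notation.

⊤

Worklist (11 pops):
  #1 pop 0: in=⊥ → 2 (no change)
  #2 pop 1: in=⊥ → ⊥ (no change)
  #3 pop 2: in=2 → 1 (was ⊥); enqueue [0]
  #4 pop 3: in=⊤ → ⊤ (was ⊥); enqueue [1,2]
  #5 pop 4: in=⊤ → ⊤ (was ⊥); enqueue [3]
  #6 pop 0: in=1 → ⊤ (was 2); enqueue [4]
  #7 pop 1: in=⊤ → ⊤ (was ⊥); enqueue [0]
  #8 pop 2: in=⊤ → ⊤ (was 1); enqueue []
  #9 pop 3: in=⊤ → ⊤ (no change)
  #10 pop 4: in=⊤ → ⊤ (no change)
  #11 pop 0: in=⊤ → ⊤ (no change)

Fixpoint:
  val[0] = ⊤
  val[1] = ⊤
  val[2] = ⊤
  val[3] = ⊤
  val[4] = ⊤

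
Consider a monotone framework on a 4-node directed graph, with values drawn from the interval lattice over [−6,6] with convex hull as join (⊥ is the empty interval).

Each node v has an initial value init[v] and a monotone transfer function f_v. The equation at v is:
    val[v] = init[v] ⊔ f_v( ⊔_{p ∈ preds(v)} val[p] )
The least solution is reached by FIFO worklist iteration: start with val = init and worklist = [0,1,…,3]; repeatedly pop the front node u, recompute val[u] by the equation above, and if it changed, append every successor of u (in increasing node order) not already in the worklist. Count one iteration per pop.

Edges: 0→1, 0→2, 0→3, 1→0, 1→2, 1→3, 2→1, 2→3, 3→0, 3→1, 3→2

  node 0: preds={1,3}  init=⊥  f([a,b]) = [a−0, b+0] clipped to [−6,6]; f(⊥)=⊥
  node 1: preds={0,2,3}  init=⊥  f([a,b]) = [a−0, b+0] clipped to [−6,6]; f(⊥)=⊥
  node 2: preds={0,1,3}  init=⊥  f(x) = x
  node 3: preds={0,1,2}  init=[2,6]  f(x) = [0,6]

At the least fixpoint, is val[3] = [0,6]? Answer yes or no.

yes

Trace (10 dequeues):
  [1] u=0 | in [2,6] | out [2,6] | prev ⊥ | push {}
  [2] u=1 | in [2,6] | out [2,6] | prev ⊥ | push {0}
  [3] u=2 | in [2,6] | out [2,6] | prev ⊥ | push {1}
  [4] u=3 | in [2,6] | out [0,6] | prev [2,6] | push {2}
  [5] u=0 | in [0,6] | out [0,6] | prev [2,6] | push {3}
  [6] u=1 | in [0,6] | out [0,6] | prev [2,6] | push {0}
  [7] u=2 | in [0,6] | out [0,6] | prev [2,6] | push {1}
  [8] u=3 | in [0,6] | out [0,6] | ==
  [9] u=0 | in [0,6] | out [0,6] | ==
  [10] u=1 | in [0,6] | out [0,6] | ==

Converged values:
  [0] [0,6]
  [1] [0,6]
  [2] [0,6]
  [3] [0,6]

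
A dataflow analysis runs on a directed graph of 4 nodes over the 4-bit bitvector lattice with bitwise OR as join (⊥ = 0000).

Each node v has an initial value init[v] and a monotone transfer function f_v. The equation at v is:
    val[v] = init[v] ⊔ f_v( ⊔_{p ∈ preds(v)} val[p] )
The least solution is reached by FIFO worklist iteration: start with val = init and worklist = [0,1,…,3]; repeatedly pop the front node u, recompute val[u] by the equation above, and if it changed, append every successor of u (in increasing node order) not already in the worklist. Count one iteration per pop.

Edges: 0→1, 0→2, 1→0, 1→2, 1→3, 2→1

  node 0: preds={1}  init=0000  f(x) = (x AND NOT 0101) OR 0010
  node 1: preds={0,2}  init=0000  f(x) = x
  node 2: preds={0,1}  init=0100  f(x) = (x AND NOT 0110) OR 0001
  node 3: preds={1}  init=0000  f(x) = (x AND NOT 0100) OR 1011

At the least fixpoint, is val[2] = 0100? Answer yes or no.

no

Worklist (9 pops):
  #1 pop 0: in=0000 → 0010 (was 0000); enqueue []
  #2 pop 1: in=0110 → 0110 (was 0000); enqueue [0]
  #3 pop 2: in=0110 → 0101 (was 0100); enqueue [1]
  #4 pop 3: in=0110 → 1011 (was 0000); enqueue []
  #5 pop 0: in=0110 → 0010 (no change)
  #6 pop 1: in=0111 → 0111 (was 0110); enqueue [0,2,3]
  #7 pop 0: in=0111 → 0010 (no change)
  #8 pop 2: in=0111 → 0101 (no change)
  #9 pop 3: in=0111 → 1011 (no change)

Fixpoint:
  val[0] = 0010
  val[1] = 0111
  val[2] = 0101
  val[3] = 1011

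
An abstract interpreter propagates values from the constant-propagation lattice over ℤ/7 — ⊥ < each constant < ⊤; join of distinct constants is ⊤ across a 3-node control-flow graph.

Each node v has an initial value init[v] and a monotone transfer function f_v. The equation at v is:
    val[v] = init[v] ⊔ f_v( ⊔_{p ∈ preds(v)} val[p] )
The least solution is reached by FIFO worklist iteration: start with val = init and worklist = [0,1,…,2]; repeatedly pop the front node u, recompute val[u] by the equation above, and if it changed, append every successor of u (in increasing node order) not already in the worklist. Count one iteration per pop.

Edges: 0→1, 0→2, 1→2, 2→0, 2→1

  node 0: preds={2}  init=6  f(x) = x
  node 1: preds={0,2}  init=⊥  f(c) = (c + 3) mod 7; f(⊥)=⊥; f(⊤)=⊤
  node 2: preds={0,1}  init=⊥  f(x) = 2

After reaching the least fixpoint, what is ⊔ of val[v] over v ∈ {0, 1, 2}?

⊤

Iteration log — 6 steps:
  step 1. node 0  ⊔preds=⊥  new=6  stable
  step 2. node 1  ⊔preds=6  new=2  old=⊥  +wl: 
  step 3. node 2  ⊔preds=⊤  new=2  old=⊥  +wl: 0,1
  step 4. node 0  ⊔preds=2  new=⊤  old=6  +wl: 2
  step 5. node 1  ⊔preds=⊤  new=⊤  old=2  +wl: 
  step 6. node 2  ⊔preds=⊤  new=2  stable

Least fixpoint reached:
  node 0: ⊤
  node 1: ⊤
  node 2: 2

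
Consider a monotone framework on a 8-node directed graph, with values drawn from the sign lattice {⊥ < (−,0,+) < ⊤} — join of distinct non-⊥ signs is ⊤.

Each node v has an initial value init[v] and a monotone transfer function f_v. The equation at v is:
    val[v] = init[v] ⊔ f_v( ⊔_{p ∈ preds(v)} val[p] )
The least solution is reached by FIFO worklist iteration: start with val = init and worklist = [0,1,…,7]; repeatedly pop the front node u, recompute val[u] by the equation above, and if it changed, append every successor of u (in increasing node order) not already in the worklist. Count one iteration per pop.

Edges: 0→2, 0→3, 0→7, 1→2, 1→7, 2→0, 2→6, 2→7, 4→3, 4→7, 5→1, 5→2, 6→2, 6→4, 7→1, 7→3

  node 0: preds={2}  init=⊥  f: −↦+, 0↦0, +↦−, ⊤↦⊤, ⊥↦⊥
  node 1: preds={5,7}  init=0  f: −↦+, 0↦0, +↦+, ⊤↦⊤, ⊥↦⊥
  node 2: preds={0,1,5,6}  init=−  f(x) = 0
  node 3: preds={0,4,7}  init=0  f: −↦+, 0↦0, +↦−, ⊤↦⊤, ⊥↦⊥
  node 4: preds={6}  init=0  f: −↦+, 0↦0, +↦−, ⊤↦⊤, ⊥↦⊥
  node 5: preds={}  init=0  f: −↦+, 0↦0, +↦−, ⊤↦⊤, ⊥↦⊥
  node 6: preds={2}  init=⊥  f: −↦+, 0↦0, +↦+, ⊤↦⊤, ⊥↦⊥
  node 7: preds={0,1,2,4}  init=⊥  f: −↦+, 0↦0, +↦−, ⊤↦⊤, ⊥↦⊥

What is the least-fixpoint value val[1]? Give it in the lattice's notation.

Iteration log — 15 steps:
  step 1. node 0  ⊔preds=−  new=+  old=⊥  +wl: 
  step 2. node 1  ⊔preds=0  new=0  stable
  step 3. node 2  ⊔preds=⊤  new=⊤  old=−  +wl: 0
  step 4. node 3  ⊔preds=⊤  new=⊤  old=0  +wl: 
  step 5. node 4  ⊔preds=⊥  new=0  stable
  step 6. node 5  ⊔preds=⊥  new=0  stable
  step 7. node 6  ⊔preds=⊤  new=⊤  old=⊥  +wl: 2,4
  step 8. node 7  ⊔preds=⊤  new=⊤  old=⊥  +wl: 1,3
  step 9. node 0  ⊔preds=⊤  new=⊤  old=+  +wl: 7
  step 10. node 2  ⊔preds=⊤  new=⊤  stable
  step 11. node 4  ⊔preds=⊤  new=⊤  old=0  +wl: 
  step 12. node 1  ⊔preds=⊤  new=⊤  old=0  +wl: 2
  step 13. node 3  ⊔preds=⊤  new=⊤  stable
  step 14. node 7  ⊔preds=⊤  new=⊤  stable
  step 15. node 2  ⊔preds=⊤  new=⊤  stable

Least fixpoint reached:
  node 0: ⊤
  node 1: ⊤
  node 2: ⊤
  node 3: ⊤
  node 4: ⊤
  node 5: 0
  node 6: ⊤
  node 7: ⊤

⊤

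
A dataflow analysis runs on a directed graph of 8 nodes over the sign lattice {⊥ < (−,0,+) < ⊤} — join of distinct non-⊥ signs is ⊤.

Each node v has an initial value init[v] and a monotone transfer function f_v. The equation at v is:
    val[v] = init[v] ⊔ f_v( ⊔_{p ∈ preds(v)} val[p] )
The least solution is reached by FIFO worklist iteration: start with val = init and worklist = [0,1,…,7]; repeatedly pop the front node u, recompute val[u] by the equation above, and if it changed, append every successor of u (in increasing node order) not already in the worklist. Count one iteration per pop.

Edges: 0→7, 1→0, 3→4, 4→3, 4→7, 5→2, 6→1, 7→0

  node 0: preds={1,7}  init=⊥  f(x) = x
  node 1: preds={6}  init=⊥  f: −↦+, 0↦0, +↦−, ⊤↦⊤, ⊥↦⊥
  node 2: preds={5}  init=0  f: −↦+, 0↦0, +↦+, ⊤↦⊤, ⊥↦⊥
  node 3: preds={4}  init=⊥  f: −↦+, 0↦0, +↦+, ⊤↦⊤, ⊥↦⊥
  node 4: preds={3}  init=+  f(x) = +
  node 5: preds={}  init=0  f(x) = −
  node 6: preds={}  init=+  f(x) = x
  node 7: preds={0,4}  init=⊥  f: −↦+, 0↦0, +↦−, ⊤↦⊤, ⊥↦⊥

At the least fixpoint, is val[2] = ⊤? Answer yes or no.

yes

Trace (13 dequeues):
  [1] u=0 | in ⊥ | out ⊥ | ==
  [2] u=1 | in + | out − | prev ⊥ | push {0}
  [3] u=2 | in 0 | out 0 | ==
  [4] u=3 | in + | out + | prev ⊥ | push {}
  [5] u=4 | in + | out + | ==
  [6] u=5 | in ⊥ | out ⊤ | prev 0 | push {2}
  [7] u=6 | in ⊥ | out + | ==
  [8] u=7 | in + | out − | prev ⊥ | push {}
  [9] u=0 | in − | out − | prev ⊥ | push {7}
  [10] u=2 | in ⊤ | out ⊤ | prev 0 | push {}
  [11] u=7 | in ⊤ | out ⊤ | prev − | push {0}
  [12] u=0 | in ⊤ | out ⊤ | prev − | push {7}
  [13] u=7 | in ⊤ | out ⊤ | ==

Converged values:
  [0] ⊤
  [1] −
  [2] ⊤
  [3] +
  [4] +
  [5] ⊤
  [6] +
  [7] ⊤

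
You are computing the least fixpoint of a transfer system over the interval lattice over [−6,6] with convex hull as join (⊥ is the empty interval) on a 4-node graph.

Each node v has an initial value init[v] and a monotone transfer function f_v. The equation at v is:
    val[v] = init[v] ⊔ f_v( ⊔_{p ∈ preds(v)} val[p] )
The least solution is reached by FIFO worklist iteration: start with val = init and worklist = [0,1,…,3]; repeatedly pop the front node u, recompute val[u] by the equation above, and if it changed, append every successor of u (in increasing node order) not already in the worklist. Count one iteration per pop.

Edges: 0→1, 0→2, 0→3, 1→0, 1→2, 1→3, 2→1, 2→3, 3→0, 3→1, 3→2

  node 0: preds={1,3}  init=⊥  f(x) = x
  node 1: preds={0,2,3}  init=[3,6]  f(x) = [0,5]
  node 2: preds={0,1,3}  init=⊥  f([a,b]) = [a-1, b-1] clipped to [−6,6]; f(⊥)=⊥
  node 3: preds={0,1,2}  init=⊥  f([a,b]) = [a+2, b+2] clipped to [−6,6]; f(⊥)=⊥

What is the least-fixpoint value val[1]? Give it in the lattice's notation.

Iteration log — 8 steps:
  step 1. node 0  ⊔preds=[3,6]  new=[3,6]  old=⊥  +wl: 
  step 2. node 1  ⊔preds=[3,6]  new=[0,6]  old=[3,6]  +wl: 0
  step 3. node 2  ⊔preds=[0,6]  new=[-1,5]  old=⊥  +wl: 1
  step 4. node 3  ⊔preds=[-1,6]  new=[1,6]  old=⊥  +wl: 2
  step 5. node 0  ⊔preds=[0,6]  new=[0,6]  old=[3,6]  +wl: 3
  step 6. node 1  ⊔preds=[-1,6]  new=[0,6]  stable
  step 7. node 2  ⊔preds=[0,6]  new=[-1,5]  stable
  step 8. node 3  ⊔preds=[-1,6]  new=[1,6]  stable

Least fixpoint reached:
  node 0: [0,6]
  node 1: [0,6]
  node 2: [-1,5]
  node 3: [1,6]

[0,6]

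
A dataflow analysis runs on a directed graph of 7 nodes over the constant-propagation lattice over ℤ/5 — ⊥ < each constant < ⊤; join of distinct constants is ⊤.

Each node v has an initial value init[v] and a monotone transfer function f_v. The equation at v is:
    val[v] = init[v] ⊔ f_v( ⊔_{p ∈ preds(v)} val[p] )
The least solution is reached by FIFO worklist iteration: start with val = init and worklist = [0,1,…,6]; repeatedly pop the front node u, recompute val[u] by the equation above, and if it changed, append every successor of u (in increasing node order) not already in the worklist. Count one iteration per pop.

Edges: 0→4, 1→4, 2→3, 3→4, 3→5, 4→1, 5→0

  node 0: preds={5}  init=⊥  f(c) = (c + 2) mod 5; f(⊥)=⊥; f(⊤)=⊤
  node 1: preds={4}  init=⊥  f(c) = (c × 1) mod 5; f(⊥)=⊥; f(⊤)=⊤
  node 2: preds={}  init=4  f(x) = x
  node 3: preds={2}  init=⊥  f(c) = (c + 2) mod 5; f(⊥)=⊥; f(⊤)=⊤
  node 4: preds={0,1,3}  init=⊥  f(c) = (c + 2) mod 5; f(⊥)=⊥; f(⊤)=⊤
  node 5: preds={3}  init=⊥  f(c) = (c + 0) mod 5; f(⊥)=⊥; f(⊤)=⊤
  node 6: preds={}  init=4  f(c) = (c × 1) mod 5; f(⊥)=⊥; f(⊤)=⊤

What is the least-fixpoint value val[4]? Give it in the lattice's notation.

⊤

Trace (12 dequeues):
  [1] u=0 | in ⊥ | out ⊥ | ==
  [2] u=1 | in ⊥ | out ⊥ | ==
  [3] u=2 | in ⊥ | out 4 | ==
  [4] u=3 | in 4 | out 1 | prev ⊥ | push {}
  [5] u=4 | in 1 | out 3 | prev ⊥ | push {1}
  [6] u=5 | in 1 | out 1 | prev ⊥ | push {0}
  [7] u=6 | in ⊥ | out 4 | ==
  [8] u=1 | in 3 | out 3 | prev ⊥ | push {4}
  [9] u=0 | in 1 | out 3 | prev ⊥ | push {}
  [10] u=4 | in ⊤ | out ⊤ | prev 3 | push {1}
  [11] u=1 | in ⊤ | out ⊤ | prev 3 | push {4}
  [12] u=4 | in ⊤ | out ⊤ | ==

Converged values:
  [0] 3
  [1] ⊤
  [2] 4
  [3] 1
  [4] ⊤
  [5] 1
  [6] 4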